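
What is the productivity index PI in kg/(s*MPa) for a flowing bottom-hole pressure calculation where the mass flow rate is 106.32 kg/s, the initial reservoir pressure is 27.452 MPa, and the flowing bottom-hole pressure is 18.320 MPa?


PI = mdot / (P_i - P_wf)
PI = 106.32 / (27.452 - 18.320)
PI = 11.643 kg/(s*MPa)


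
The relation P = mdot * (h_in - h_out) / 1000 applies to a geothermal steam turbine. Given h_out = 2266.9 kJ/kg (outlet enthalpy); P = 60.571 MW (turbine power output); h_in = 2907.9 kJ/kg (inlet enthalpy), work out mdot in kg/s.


mdot = P * 1000 / (h_in - h_out)
mdot = 60.571 * 1000 / (2907.9 - 2266.9)
mdot = 94.495 kg/s


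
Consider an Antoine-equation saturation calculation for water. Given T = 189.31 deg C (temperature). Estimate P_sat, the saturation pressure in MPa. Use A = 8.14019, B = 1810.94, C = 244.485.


P_sat = 10^(A - B/(C + T)) / 760 * 0.101325
P_sat = 10^(8.14019 - 1810.94/(244.485 + 189.31)) / 760 * 0.101325
P_sat = 1.2315 MPa


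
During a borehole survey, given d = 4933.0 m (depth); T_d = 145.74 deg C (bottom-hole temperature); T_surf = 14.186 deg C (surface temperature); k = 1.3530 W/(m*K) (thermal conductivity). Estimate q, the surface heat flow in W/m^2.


Step 1: grad = (T_d - T_surf)/d * 1000 = (145.74 - 14.186)/4933.0 * 1000 = 26.66815 deg C/km
Step 2: q = k * grad / 1000 = 1.353 * 26.66815 / 1000 = 0.036082 W/m^2
q = 0.036082 W/m^2


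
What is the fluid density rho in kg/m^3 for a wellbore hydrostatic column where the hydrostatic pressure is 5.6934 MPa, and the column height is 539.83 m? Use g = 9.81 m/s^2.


rho = P * 1e6 / (g * h)
rho = 5.6934 * 1e6 / (9.81 * 539.83)
rho = 1075.1 kg/m^3


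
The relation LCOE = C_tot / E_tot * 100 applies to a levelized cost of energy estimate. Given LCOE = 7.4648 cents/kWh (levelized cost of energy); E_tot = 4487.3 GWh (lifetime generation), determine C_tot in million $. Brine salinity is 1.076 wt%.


C_tot = LCOE / 100 * E_tot
C_tot = 7.4648 / 100 * 4487.3
C_tot = 334.97 million $


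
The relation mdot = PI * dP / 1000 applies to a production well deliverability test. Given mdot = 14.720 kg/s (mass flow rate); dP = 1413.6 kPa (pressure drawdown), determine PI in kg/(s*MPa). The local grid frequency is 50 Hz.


PI = mdot * 1000 / dP
PI = 14.720 * 1000 / 1413.6
PI = 10.413 kg/(s*MPa)


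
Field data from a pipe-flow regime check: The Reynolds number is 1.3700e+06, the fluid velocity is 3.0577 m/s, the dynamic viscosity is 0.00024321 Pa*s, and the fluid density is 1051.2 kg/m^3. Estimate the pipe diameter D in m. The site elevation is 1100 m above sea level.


D = Re * mu / (rho * vel)
D = 1.3700e+06 * 0.00024321 / (1051.2 * 3.0577)
D = 0.10366 m


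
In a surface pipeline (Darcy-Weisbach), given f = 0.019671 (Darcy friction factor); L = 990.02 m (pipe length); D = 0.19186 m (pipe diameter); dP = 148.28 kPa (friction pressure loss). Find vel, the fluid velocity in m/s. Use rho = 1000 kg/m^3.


vel = sqrt(dP*1000*2*D / (f*L*rho))
vel = sqrt(148.28*1000*2*0.19186 / (0.019671*990.02*1000))
vel = 1.7093 m/s


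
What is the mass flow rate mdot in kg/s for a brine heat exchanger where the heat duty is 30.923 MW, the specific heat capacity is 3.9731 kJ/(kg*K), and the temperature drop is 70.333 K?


mdot = Q * 1000 / (cp * dT)
mdot = 30.923 * 1000 / (3.9731 * 70.333)
mdot = 110.66 kg/s


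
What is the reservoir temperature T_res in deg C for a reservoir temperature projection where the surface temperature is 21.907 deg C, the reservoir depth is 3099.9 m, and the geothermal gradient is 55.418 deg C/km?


T_res = T_surf + grad * d / 1000
T_res = 21.907 + 55.418 * 3099.9 / 1000
T_res = 193.70 deg C


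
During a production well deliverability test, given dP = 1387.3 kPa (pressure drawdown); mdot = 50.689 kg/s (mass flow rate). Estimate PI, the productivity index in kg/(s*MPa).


PI = mdot * 1000 / dP
PI = 50.689 * 1000 / 1387.3
PI = 36.538 kg/(s*MPa)


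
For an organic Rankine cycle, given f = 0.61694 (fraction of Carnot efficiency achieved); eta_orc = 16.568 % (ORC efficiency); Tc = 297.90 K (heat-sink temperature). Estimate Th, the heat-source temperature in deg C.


Th = Tc / (1 - (eta_orc/100)/f)
Th = 297.90 / (1 - (16.568/100)/0.61694)
Th = 407.2739 K
Convert to deg C: 407.2739 - 273.15 = 134.12 deg C
Th = 134.12 deg C


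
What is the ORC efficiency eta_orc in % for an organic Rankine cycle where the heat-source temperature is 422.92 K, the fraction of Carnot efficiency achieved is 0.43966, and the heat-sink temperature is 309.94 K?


eta_orc = (1 - Tc/Th) * f * 100
eta_orc = (1 - 309.94/422.92) * 0.43966 * 100
eta_orc = 11.745 %


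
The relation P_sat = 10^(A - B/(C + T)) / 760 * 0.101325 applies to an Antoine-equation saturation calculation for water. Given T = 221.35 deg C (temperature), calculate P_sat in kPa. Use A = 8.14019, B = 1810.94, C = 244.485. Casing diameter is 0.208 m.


P_sat = 10^(A - B/(C + T)) / 760 * 0.101325
P_sat = 10^(8.14019 - 1810.94/(244.485 + 221.35)) / 760 * 0.101325
P_sat = 2.385499 MPa
Convert: 2.385499 MPa * 1000.0 = 2385.5 kPa
P_sat = 2385.5 kPa


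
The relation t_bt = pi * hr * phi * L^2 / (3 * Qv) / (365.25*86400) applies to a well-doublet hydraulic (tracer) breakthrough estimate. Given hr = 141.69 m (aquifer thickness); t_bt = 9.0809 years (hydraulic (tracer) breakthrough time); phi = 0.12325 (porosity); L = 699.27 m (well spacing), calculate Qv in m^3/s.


Qv = pi*hr*phi*L^2 / (3*t_bt*365.25*86400)
Qv = pi*141.69*0.12325*699.27^2 / (3*9.0809*365.25*86400)
Qv = 0.031204 m^3/s


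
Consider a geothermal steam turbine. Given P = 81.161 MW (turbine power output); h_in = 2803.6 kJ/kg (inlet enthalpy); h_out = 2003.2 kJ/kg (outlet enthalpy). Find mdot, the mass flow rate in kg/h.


mdot = P * 1000 / (h_in - h_out)
mdot = 81.161 * 1000 / (2803.6 - 2003.2)
mdot = 101.4005 kg/s
Convert: 101.4005 kg/s * 3600.0 = 3.6504e+05 kg/h
mdot = 3.6504e+05 kg/h


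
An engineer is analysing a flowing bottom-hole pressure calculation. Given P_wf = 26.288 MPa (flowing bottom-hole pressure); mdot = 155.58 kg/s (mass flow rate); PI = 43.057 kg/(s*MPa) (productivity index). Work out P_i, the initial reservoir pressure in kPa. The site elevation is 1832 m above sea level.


P_i = P_wf + mdot / PI
P_i = 26.288 + 155.58 / 43.057
P_i = 29.90135 MPa
Convert: 29.90135 MPa * 1000.0 = 29901 kPa
P_i = 29901 kPa


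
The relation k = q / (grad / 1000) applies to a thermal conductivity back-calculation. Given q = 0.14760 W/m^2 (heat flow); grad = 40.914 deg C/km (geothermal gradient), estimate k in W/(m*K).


k = q / (grad / 1000)
k = 0.14760 / (40.914 / 1000)
k = 3.6076 W/(m*K)


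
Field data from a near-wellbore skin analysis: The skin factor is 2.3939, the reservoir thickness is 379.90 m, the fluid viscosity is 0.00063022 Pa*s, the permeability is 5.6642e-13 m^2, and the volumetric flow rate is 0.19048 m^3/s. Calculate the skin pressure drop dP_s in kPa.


dP_s = S * q * mu / (2*pi*k*hr) / 1000
dP_s = 2.3939 * 0.19048 * 0.00063022 / (2*pi*5.6642e-13*379.90) / 1000
dP_s = 212.55 kPa


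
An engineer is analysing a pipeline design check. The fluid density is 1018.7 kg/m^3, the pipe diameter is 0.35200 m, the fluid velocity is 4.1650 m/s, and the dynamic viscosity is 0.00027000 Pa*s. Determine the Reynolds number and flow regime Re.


Step 1: Re = rho*vel*D/mu = 1018.7*4.165*0.352/0.00027 = 5.5315e+06
Step 2: Re = 5.5315e+06 > 4000, so flow is turbulent.
Re = 5.5315e+06 (turbulent)


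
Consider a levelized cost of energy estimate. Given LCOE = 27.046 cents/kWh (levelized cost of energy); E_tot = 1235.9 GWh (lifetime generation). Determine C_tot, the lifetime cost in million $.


C_tot = LCOE / 100 * E_tot
C_tot = 27.046 / 100 * 1235.9
C_tot = 334.26 million $


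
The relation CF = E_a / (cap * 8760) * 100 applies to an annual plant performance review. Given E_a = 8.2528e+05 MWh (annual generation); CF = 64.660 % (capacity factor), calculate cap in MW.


cap = E_a / (CF/100 * 8760)
cap = 8.2528e+05 / (64.660/100 * 8760)
cap = 145.70 MW


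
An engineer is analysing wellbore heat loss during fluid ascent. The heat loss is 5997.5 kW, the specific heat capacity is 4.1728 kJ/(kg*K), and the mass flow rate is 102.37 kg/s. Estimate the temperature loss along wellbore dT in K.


dT = Q_loss / (mdot * cp)
dT = 5997.5 / (102.37 * 4.1728)
dT = 14.040 K


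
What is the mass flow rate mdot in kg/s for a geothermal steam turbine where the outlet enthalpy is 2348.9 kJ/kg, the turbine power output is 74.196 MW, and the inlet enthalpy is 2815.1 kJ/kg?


mdot = P * 1000 / (h_in - h_out)
mdot = 74.196 * 1000 / (2815.1 - 2348.9)
mdot = 159.15 kg/s


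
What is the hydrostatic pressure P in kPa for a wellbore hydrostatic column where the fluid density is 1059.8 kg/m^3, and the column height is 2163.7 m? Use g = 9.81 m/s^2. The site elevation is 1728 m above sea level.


P = rho * g * h / 1e6
P = 1059.8 * 9.81 * 2163.7 / 1e6
P = 22.49521 MPa
Convert: 22.49521 MPa * 1000.0 = 22495 kPa
P = 22495 kPa


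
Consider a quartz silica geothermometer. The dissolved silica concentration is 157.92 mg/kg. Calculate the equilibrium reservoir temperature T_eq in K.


T_eq = 1309 / (5.19 - log10(SiO2)) - 273.15
T_eq = 1309 / (5.19 - log10(157.92)) - 273.15
T_eq = 164.4139 deg C
Convert to K: 164.4139 + 273.15 = 437.56 K
T_eq = 437.56 K


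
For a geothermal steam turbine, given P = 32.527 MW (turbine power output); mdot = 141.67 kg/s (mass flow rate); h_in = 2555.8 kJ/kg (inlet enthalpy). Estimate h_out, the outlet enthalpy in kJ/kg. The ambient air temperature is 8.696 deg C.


h_out = h_in - P * 1000 / mdot
h_out = 2555.8 - 32.527 * 1000 / 141.67
h_out = 2326.2 kJ/kg


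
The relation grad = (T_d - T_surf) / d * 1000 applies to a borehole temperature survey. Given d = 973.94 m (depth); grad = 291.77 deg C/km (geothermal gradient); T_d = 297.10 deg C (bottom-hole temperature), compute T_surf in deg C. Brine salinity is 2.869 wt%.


T_surf = T_d - grad * d / 1000
T_surf = 297.10 - 291.77 * 973.94 / 1000
T_surf = 12.934 deg C


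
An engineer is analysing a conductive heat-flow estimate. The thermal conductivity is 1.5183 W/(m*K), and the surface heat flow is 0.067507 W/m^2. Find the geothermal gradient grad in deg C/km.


grad = q * 1000 / k
grad = 0.067507 * 1000 / 1.5183
grad = 44.462 deg C/km


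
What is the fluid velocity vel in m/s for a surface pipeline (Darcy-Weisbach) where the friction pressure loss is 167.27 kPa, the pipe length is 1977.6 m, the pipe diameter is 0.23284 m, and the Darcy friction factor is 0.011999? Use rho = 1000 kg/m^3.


vel = sqrt(dP*1000*2*D / (f*L*rho))
vel = sqrt(167.27*1000*2*0.23284 / (0.011999*1977.6*1000))
vel = 1.8118 m/s


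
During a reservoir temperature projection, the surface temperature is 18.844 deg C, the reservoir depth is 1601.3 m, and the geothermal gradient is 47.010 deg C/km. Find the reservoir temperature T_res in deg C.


T_res = T_surf + grad * d / 1000
T_res = 18.844 + 47.010 * 1601.3 / 1000
T_res = 94.121 deg C


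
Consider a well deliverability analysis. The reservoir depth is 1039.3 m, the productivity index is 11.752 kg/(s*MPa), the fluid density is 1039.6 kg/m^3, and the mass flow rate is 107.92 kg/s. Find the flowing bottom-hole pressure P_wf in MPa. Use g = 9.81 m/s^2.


Step 1: P_i = rho*g*h/1e6 = 1039.6*9.81*1039.3/1e6 = 10.59928 MPa
Step 2: P_wf = P_i - mdot/PI = 10.59928 - 107.92/11.752 = 1.4162 MPa
P_wf = 1.4162 MPa


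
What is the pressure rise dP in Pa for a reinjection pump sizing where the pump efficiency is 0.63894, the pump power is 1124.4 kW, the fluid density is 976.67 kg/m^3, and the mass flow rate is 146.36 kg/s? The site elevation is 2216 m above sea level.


dP = P_pump * rho * eta / mdot
dP = 1124.4 * 976.67 * 0.63894 / 146.36
dP = 4794.092 kPa
Convert: 4794.092 kPa * 1000.0 = 4.7941e+06 Pa
dP = 4.7941e+06 Pa


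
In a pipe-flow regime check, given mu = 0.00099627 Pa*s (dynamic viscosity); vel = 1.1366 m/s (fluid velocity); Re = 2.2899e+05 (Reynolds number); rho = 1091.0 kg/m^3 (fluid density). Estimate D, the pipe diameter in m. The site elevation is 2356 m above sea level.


D = Re * mu / (rho * vel)
D = 2.2899e+05 * 0.00099627 / (1091.0 * 1.1366)
D = 0.18398 m


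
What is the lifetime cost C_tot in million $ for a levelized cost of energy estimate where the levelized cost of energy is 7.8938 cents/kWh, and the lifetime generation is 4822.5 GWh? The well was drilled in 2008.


C_tot = LCOE / 100 * E_tot
C_tot = 7.8938 / 100 * 4822.5
C_tot = 380.68 million $


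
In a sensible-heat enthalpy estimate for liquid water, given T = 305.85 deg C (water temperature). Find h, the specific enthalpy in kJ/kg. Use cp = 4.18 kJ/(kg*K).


h = cp * T
h = 4.18 * 305.85
h = 1278.5 kJ/kg


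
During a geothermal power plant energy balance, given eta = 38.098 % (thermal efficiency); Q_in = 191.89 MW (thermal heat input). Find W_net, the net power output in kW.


W_net = eta / 100 * Q_in
W_net = 38.098 / 100 * 191.89
W_net = 73.10625 MW
Convert: 73.10625 MW * 1000.0 = 73106 kW
W_net = 73106 kW


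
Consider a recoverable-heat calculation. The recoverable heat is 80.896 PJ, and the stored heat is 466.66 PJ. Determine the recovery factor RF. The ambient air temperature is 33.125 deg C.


RF = Q_rec / Q_s
RF = 80.896 / 466.66
RF = 0.17335


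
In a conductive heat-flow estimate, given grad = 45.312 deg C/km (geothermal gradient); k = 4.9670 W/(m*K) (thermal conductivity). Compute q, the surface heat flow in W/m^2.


q = k * grad / 1000
q = 4.9670 * 45.312 / 1000
q = 0.22506 W/m^2


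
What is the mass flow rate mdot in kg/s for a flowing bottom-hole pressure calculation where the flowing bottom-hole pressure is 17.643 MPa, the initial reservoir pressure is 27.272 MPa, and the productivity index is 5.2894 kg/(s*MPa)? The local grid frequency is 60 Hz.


mdot = (P_i - P_wf) * PI
mdot = (27.272 - 17.643) * 5.2894
mdot = 50.932 kg/s


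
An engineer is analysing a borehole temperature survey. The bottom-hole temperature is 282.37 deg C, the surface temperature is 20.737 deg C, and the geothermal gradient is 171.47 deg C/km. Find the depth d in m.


d = (T_d - T_surf) / grad * 1000
d = (282.37 - 20.737) / 171.47 * 1000
d = 1525.8 m


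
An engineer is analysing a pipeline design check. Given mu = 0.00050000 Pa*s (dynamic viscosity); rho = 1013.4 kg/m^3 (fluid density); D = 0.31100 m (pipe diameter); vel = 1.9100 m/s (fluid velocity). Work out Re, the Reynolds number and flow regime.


Step 1: Re = rho*vel*D/mu = 1013.4*1.91*0.311/0.0005 = 1.2039e+06
Step 2: Re = 1.2039e+06 > 4000, so flow is turbulent.
Re = 1.2039e+06 (turbulent)


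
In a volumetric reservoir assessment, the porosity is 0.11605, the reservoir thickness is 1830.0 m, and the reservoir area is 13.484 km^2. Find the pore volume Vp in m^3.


Vp = A * 1e6 * hr * phi
Vp = 13.484 * 1e6 * 1830.0 * 0.11605
Vp = 2.8636e+09 m^3


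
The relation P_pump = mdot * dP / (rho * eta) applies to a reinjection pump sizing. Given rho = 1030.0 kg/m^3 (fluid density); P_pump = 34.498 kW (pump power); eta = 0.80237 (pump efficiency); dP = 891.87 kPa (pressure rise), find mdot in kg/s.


mdot = P_pump * rho * eta / dP
mdot = 34.498 * 1030.0 * 0.80237 / 891.87
mdot = 31.967 kg/s


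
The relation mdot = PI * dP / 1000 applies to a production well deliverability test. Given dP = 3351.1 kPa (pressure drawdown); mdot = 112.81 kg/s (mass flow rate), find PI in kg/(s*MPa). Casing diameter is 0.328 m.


PI = mdot * 1000 / dP
PI = 112.81 * 1000 / 3351.1
PI = 33.664 kg/(s*MPa)


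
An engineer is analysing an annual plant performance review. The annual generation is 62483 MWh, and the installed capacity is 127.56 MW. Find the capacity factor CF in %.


CF = E_a / (cap * 8760) * 100
CF = 62483 / (127.56 * 8760) * 100
CF = 5.5917 %


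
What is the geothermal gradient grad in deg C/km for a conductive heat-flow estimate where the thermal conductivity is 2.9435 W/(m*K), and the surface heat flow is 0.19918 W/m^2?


grad = q * 1000 / k
grad = 0.19918 * 1000 / 2.9435
grad = 67.668 deg C/km


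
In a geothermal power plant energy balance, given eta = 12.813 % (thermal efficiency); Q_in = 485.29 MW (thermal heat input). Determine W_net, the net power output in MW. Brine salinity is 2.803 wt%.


W_net = eta / 100 * Q_in
W_net = 12.813 / 100 * 485.29
W_net = 62.180 MW


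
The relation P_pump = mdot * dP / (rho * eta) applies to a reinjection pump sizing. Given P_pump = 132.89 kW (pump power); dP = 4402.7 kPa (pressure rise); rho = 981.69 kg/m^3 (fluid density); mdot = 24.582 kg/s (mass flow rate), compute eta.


eta = mdot * dP / (rho * P_pump)
eta = 24.582 * 4402.7 / (981.69 * 132.89)
eta = 0.82960


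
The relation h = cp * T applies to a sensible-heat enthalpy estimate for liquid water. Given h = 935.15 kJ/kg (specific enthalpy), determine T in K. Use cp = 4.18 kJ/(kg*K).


T = h / cp
T = 935.15 / 4.18
T = 223.7201 deg C
Convert to K: 223.7201 + 273.15 = 496.87 K
T = 496.87 K


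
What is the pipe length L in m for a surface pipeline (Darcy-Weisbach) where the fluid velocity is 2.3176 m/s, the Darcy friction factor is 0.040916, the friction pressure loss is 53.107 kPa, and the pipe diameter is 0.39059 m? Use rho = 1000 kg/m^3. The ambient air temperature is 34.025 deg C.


L = dP*1000*D / (f*rho*vel^2/2)
L = 53.107*1000*0.39059 / (0.040916*1000*2.3176^2/2)
L = 188.77 m


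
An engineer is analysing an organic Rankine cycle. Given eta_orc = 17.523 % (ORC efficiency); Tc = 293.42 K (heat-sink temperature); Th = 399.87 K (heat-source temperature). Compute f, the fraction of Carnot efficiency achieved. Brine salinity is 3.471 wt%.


f = (eta_orc/100) / (1 - Tc/Th)
f = (17.523/100) / (1 - 293.42/399.87)
f = 0.65824


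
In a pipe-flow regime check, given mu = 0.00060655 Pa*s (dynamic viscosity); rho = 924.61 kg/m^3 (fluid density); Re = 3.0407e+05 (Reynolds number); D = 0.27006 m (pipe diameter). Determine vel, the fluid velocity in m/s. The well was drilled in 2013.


vel = Re * mu / (rho * D)
vel = 3.0407e+05 * 0.00060655 / (924.61 * 0.27006)
vel = 0.73862 m/s


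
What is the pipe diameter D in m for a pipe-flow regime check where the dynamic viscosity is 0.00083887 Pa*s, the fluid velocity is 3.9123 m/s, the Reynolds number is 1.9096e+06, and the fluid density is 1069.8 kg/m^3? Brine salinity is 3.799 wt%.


D = Re * mu / (rho * vel)
D = 1.9096e+06 * 0.00083887 / (1069.8 * 3.9123)
D = 0.38274 m


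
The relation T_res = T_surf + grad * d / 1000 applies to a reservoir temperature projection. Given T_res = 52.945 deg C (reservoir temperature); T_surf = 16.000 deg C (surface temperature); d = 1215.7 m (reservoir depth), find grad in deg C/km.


grad = (T_res - T_surf) / d * 1000
grad = (52.945 - 16.000) / 1215.7 * 1000
grad = 30.390 deg C/km


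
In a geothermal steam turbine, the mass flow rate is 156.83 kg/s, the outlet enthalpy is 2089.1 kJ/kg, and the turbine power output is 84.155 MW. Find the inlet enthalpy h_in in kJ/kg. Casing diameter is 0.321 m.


h_in = h_out + P * 1000 / mdot
h_in = 2089.1 + 84.155 * 1000 / 156.83
h_in = 2625.7 kJ/kg


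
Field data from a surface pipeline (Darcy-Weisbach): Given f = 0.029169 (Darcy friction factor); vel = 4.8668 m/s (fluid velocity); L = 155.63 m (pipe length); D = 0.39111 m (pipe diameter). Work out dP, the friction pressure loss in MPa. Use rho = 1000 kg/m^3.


dP = f * (L/D) * (rho*vel^2/2) / 1000
dP = 0.029169 * (155.63/0.39111) * (1000*4.8668^2/2) / 1000
dP = 137.4589 kPa
Convert: 137.4589 kPa * 0.001 = 0.13746 MPa
dP = 0.13746 MPa


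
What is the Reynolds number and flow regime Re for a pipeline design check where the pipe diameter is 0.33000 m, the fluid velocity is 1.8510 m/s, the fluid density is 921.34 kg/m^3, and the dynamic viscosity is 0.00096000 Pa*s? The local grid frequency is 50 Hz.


Step 1: Re = rho*vel*D/mu = 921.34*1.851*0.33/0.00096 = 5.8623e+05
Step 2: Re = 5.8623e+05 > 4000, so flow is turbulent.
Re = 5.8623e+05 (turbulent)


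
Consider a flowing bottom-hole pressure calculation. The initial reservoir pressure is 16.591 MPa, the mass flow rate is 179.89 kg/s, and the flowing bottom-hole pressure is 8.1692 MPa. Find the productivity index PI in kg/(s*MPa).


PI = mdot / (P_i - P_wf)
PI = 179.89 / (16.591 - 8.1692)
PI = 21.360 kg/(s*MPa)


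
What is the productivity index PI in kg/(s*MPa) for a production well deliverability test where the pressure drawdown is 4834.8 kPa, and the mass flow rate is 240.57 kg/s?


PI = mdot * 1000 / dP
PI = 240.57 * 1000 / 4834.8
PI = 49.758 kg/(s*MPa)


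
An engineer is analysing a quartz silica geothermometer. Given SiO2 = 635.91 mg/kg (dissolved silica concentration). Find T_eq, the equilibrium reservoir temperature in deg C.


T_eq = 1309 / (5.19 - log10(SiO2)) - 273.15
T_eq = 1309 / (5.19 - log10(635.91)) - 273.15
T_eq = 275.33 deg C


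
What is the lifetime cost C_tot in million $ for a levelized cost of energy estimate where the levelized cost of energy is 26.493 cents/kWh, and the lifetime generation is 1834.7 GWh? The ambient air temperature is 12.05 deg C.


C_tot = LCOE / 100 * E_tot
C_tot = 26.493 / 100 * 1834.7
C_tot = 486.07 million $


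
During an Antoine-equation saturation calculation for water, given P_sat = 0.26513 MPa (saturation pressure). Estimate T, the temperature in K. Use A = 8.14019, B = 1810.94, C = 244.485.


T = B / (A - log10(P_sat * 760 / 0.101325)) - C
T = 1810.94 / (8.14019 - log10(0.26513 * 760 / 0.101325)) - 244.485
T = 129.5499 deg C
Convert to K: 129.5499 + 273.15 = 402.70 K
T = 402.70 K


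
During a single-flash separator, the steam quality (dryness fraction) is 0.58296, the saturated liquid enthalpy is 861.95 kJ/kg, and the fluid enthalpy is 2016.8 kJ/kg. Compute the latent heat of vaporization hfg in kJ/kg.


hfg = (h - hf) / x
hfg = (2016.8 - 861.95) / 0.58296
hfg = 1981.0 kJ/kg


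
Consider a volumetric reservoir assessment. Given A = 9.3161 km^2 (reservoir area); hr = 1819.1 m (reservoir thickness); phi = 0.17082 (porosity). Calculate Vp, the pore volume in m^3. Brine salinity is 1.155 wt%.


Vp = A * 1e6 * hr * phi
Vp = 9.3161 * 1e6 * 1819.1 * 0.17082
Vp = 2.8949e+09 m^3


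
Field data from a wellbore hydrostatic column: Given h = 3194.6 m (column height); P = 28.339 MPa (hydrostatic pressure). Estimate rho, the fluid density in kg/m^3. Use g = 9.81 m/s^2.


rho = P * 1e6 / (g * h)
rho = 28.339 * 1e6 / (9.81 * 3194.6)
rho = 904.27 kg/m^3


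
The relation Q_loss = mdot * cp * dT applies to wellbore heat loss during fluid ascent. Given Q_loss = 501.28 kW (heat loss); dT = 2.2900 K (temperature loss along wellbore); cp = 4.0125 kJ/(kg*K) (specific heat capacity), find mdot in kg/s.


mdot = Q_loss / (cp * dT)
mdot = 501.28 / (4.0125 * 2.2900)
mdot = 54.554 kg/s


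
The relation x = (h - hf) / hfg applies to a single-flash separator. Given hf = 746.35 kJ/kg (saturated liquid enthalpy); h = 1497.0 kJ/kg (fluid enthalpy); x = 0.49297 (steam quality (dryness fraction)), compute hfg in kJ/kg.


hfg = (h - hf) / x
hfg = (1497.0 - 746.35) / 0.49297
hfg = 1522.7 kJ/kg


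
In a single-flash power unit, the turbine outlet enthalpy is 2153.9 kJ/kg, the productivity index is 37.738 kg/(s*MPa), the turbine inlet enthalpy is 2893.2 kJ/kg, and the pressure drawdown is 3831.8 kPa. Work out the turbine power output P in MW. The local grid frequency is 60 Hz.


Step 1: mdot = PI * dP / 1000 = 37.738 * 3831.8 / 1000 = 144.6045 kg/s
Step 2: P = mdot*(h_in - h_out)/1000 = 144.6045*(2893.2 - 2153.9)/1000 = 106.91 MW
P = 106.91 MW


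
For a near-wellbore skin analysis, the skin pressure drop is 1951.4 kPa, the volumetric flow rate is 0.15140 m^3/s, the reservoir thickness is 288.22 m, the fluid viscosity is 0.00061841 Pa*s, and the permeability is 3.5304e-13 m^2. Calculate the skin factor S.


S = dP_s * 1000 * 2*pi*k*hr / (q*mu)
S = 1951.4 * 1000 * 2*pi*3.5304e-13*288.22 / (0.15140*0.00061841)
S = 13.325


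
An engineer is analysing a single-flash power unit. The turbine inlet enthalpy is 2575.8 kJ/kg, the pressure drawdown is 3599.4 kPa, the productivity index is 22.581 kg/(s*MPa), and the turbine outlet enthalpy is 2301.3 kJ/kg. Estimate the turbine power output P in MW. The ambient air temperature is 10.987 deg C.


Step 1: mdot = PI * dP / 1000 = 22.581 * 3599.4 / 1000 = 81.27805 kg/s
Step 2: P = mdot*(h_in - h_out)/1000 = 81.27805*(2575.8 - 2301.3)/1000 = 22.311 MW
P = 22.311 MW


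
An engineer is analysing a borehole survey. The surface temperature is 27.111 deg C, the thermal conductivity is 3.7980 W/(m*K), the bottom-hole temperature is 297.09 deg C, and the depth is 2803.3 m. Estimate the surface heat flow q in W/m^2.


Step 1: grad = (T_d - T_surf)/d * 1000 = (297.09 - 27.111)/2803.3 * 1000 = 96.30757 deg C/km
Step 2: q = k * grad / 1000 = 3.798 * 96.30757 / 1000 = 0.36578 W/m^2
q = 0.36578 W/m^2


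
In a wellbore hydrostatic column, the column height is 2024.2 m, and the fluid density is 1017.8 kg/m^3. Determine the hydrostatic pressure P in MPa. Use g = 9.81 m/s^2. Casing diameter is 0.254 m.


P = rho * g * h / 1e6
P = 1017.8 * 9.81 * 2024.2 / 1e6
P = 20.211 MPa


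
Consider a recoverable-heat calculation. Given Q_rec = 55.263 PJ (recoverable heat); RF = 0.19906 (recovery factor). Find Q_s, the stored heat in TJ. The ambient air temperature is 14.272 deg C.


Q_s = Q_rec / RF
Q_s = 55.263 / 0.19906
Q_s = 277.6198 PJ
Convert: 277.6198 PJ * 1000.0 = 2.7762e+05 TJ
Q_s = 2.7762e+05 TJ


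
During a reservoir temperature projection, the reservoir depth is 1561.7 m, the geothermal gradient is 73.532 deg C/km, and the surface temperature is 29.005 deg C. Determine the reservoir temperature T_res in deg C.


T_res = T_surf + grad * d / 1000
T_res = 29.005 + 73.532 * 1561.7 / 1000
T_res = 143.84 deg C


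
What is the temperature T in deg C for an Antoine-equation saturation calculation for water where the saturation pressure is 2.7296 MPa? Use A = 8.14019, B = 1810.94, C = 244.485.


T = B / (A - log10(P_sat * 760 / 0.101325)) - C
T = 1810.94 / (8.14019 - log10(2.7296 * 760 / 0.101325)) - 244.485
T = 228.47 deg C


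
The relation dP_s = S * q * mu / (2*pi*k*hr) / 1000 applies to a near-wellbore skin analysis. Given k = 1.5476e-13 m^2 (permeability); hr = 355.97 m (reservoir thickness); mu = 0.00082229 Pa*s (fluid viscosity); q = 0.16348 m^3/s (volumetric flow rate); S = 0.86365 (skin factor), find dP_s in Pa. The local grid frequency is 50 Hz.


dP_s = S * q * mu / (2*pi*k*hr) / 1000
dP_s = 0.86365 * 0.16348 * 0.00082229 / (2*pi*1.5476e-13*355.97) / 1000
dP_s = 335.4096 kPa
Convert: 335.4096 kPa * 1000.0 = 3.3541e+05 Pa
dP_s = 3.3541e+05 Pa


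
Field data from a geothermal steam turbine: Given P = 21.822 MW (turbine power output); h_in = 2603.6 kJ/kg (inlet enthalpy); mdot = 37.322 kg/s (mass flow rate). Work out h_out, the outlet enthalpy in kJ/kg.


h_out = h_in - P * 1000 / mdot
h_out = 2603.6 - 21.822 * 1000 / 37.322
h_out = 2018.9 kJ/kg


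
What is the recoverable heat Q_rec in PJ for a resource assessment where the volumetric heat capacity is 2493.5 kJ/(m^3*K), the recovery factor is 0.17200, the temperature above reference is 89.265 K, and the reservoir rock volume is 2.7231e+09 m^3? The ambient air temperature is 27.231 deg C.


Step 1: Q_s = Vr*rhoc*dT/1e12 = 2.7231e+09*2493.5*89.265/1e12 = 606.1138 PJ
Step 2: Q_rec = Q_s * RF = 606.1138 * 0.172 = 104.25 PJ
Q_rec = 104.25 PJ


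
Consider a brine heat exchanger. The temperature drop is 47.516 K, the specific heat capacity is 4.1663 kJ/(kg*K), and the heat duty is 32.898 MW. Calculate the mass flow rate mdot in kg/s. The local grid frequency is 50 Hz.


mdot = Q * 1000 / (cp * dT)
mdot = 32.898 * 1000 / (4.1663 * 47.516)
mdot = 166.18 kg/s


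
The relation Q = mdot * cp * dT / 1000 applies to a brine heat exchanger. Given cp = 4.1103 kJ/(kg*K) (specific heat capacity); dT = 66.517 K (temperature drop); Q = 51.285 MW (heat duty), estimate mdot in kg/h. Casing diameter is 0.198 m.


mdot = Q * 1000 / (cp * dT)
mdot = 51.285 * 1000 / (4.1103 * 66.517)
mdot = 187.5790 kg/s
Convert: 187.5790 kg/s * 3600.0 = 6.7528e+05 kg/h
mdot = 6.7528e+05 kg/h


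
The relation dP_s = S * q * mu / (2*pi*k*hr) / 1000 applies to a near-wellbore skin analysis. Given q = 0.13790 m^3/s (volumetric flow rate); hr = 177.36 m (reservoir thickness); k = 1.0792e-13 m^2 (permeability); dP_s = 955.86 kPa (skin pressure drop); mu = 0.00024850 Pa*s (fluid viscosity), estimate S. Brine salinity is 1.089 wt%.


S = dP_s * 1000 * 2*pi*k*hr / (q*mu)
S = 955.86 * 1000 * 2*pi*1.0792e-13*177.36 / (0.13790*0.00024850)
S = 3.3546


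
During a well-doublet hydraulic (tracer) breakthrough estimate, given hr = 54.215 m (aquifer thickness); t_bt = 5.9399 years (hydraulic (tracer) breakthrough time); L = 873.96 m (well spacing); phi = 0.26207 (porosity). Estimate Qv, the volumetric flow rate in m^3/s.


Qv = pi*hr*phi*L^2 / (3*t_bt*365.25*86400)
Qv = pi*54.215*0.26207*873.96^2 / (3*5.9399*365.25*86400)
Qv = 0.060627 m^3/s


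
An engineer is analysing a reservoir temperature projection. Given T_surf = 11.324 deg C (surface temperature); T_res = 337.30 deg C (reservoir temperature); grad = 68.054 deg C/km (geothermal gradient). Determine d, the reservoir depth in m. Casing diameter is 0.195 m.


d = (T_res - T_surf) / grad * 1000
d = (337.30 - 11.324) / 68.054 * 1000
d = 4790.0 m


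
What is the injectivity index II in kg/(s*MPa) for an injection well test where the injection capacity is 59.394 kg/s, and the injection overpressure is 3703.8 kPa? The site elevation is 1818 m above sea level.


II = mdot * 1000 / dP
II = 59.394 * 1000 / 3703.8
II = 16.036 kg/(s*MPa)


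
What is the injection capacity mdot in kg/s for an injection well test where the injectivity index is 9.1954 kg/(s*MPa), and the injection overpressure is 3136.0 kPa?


mdot = II * dP / 1000
mdot = 9.1954 * 3136.0 / 1000
mdot = 28.837 kg/s


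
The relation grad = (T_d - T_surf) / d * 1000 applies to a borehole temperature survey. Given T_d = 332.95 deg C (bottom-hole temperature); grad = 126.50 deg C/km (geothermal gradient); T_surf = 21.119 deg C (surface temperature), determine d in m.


d = (T_d - T_surf) / grad * 1000
d = (332.95 - 21.119) / 126.50 * 1000
d = 2465.1 m


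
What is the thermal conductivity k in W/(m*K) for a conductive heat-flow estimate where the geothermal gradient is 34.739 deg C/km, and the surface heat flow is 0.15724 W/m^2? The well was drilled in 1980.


k = q * 1000 / grad
k = 0.15724 * 1000 / 34.739
k = 4.5263 W/(m*K)


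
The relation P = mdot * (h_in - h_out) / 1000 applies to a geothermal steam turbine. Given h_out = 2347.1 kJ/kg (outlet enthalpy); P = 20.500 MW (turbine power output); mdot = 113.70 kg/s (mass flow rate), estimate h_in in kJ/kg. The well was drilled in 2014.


h_in = h_out + P * 1000 / mdot
h_in = 2347.1 + 20.500 * 1000 / 113.70
h_in = 2527.4 kJ/kg


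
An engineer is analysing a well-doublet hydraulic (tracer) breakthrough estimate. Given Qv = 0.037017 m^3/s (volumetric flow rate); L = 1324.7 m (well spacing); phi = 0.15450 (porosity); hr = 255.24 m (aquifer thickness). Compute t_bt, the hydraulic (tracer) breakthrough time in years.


t_bt = pi * hr * phi * L^2 / (3 * Qv) / (365.25*86400)
t_bt = pi * 255.24 * 0.15450 * 1324.7^2 / (3 * 0.037017) / (365.25*86400)
t_bt = 62.035 years


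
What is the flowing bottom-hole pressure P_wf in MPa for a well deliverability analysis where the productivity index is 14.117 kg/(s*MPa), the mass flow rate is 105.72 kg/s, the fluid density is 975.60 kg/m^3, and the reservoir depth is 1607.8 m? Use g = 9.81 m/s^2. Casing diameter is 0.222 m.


Step 1: P_i = rho*g*h/1e6 = 975.6*9.81*1607.8/1e6 = 15.38767 MPa
Step 2: P_wf = P_i - mdot/PI = 15.38767 - 105.72/14.117 = 7.8988 MPa
P_wf = 7.8988 MPa


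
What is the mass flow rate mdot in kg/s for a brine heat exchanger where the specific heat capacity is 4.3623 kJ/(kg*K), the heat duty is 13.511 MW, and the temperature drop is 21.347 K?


mdot = Q * 1000 / (cp * dT)
mdot = 13.511 * 1000 / (4.3623 * 21.347)
mdot = 145.09 kg/s


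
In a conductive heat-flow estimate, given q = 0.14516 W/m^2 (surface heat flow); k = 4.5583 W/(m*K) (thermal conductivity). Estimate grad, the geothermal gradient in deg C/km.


grad = q * 1000 / k
grad = 0.14516 * 1000 / 4.5583
grad = 31.845 deg C/km


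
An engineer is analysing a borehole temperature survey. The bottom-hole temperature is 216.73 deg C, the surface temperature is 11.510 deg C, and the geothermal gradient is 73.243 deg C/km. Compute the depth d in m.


d = (T_d - T_surf) / grad * 1000
d = (216.73 - 11.510) / 73.243 * 1000
d = 2801.9 m


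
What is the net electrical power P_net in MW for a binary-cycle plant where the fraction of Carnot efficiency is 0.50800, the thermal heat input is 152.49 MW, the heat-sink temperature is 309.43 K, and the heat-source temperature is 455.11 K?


Step 1: eta = (1 - Tc/Th)*f = (1 - 309.43/455.11)*0.508 = 0.1626100
Step 2: P_net = eta * Q_in = 0.1626100 * 152.49 = 24.796 MW
P_net = 24.796 MW


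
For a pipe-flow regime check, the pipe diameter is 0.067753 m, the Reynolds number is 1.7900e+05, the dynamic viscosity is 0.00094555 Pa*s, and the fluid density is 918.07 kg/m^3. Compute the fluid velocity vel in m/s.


vel = Re * mu / (rho * D)
vel = 1.7900e+05 * 0.00094555 / (918.07 * 0.067753)
vel = 2.7210 m/s


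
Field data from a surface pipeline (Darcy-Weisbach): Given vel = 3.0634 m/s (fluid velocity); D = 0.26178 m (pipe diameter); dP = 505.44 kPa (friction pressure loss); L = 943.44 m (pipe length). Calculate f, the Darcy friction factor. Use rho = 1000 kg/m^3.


f = dP*1000 / ((L/D)*(rho*vel^2/2))
f = 505.44*1000 / ((943.44/0.26178)*(1000*3.0634^2/2))
f = 0.029889


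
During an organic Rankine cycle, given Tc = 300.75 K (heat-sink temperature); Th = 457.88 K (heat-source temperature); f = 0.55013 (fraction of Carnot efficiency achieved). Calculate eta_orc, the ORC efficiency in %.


eta_orc = (1 - Tc/Th) * f * 100
eta_orc = (1 - 300.75/457.88) * 0.55013 * 100
eta_orc = 18.879 %


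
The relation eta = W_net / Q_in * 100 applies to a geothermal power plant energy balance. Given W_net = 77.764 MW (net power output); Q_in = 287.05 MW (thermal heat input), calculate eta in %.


eta = W_net / Q_in * 100
eta = 77.764 / 287.05 * 100
eta = 27.091 %


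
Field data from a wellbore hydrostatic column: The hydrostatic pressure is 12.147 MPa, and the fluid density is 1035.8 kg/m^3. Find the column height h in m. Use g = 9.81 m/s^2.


h = P * 1e6 / (g * rho)
h = 12.147 * 1e6 / (9.81 * 1035.8)
h = 1195.4 m


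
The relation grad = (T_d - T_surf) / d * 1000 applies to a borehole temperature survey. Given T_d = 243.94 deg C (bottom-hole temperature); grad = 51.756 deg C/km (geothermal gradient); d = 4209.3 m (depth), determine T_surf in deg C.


T_surf = T_d - grad * d / 1000
T_surf = 243.94 - 51.756 * 4209.3 / 1000
T_surf = 26.083 deg C


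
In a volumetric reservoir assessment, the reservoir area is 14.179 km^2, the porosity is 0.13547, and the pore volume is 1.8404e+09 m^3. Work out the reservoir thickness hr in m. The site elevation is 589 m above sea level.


hr = Vp / (A * 1e6 * phi)
hr = 1.8404e+09 / (14.179 * 1e6 * 0.13547)
hr = 958.13 m


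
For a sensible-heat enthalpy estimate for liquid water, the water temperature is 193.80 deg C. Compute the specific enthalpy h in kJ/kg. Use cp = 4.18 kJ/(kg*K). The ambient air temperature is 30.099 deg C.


h = cp * T
h = 4.18 * 193.80
h = 810.08 kJ/kg


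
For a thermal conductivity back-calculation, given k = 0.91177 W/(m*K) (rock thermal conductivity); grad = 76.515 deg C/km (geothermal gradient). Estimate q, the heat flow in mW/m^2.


q = k * grad / 1000
q = 0.91177 * 76.515 / 1000
q = 0.06976408 W/m^2
Convert: 0.06976408 W/m^2 * 1000.0 = 69.764 mW/m^2
q = 69.764 mW/m^2


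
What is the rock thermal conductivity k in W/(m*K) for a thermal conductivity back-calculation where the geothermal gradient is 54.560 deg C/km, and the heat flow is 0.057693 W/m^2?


k = q / (grad / 1000)
k = 0.057693 / (54.560 / 1000)
k = 1.0574 W/(m*K)


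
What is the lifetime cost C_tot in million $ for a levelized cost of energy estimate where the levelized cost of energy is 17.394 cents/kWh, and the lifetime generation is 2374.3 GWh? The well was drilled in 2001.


C_tot = LCOE / 100 * E_tot
C_tot = 17.394 / 100 * 2374.3
C_tot = 412.99 million $


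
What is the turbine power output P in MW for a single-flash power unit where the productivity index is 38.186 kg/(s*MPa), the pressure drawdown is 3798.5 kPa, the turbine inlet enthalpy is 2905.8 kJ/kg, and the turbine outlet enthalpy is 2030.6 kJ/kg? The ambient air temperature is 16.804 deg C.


Step 1: mdot = PI * dP / 1000 = 38.186 * 3798.5 / 1000 = 145.0495 kg/s
Step 2: P = mdot*(h_in - h_out)/1000 = 145.0495*(2905.8 - 2030.6)/1000 = 126.95 MW
P = 126.95 MW


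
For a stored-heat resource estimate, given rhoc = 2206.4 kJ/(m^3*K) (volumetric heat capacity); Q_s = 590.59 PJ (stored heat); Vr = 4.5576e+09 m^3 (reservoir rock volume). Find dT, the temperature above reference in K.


dT = Q_s * 1e12 / (Vr * rhoc)
dT = 590.59 * 1e12 / (4.5576e+09 * 2206.4)
dT = 58.731 K


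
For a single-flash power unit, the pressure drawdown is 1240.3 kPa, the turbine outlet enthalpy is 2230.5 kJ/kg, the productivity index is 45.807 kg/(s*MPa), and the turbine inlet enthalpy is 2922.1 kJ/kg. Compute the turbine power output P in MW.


Step 1: mdot = PI * dP / 1000 = 45.807 * 1240.3 / 1000 = 56.81442 kg/s
Step 2: P = mdot*(h_in - h_out)/1000 = 56.81442*(2922.1 - 2230.5)/1000 = 39.293 MW
P = 39.293 MW


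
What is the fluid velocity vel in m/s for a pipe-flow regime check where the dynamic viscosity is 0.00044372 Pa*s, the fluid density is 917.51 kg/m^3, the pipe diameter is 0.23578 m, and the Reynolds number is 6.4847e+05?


vel = Re * mu / (rho * D)
vel = 6.4847e+05 * 0.00044372 / (917.51 * 0.23578)
vel = 1.3301 m/s


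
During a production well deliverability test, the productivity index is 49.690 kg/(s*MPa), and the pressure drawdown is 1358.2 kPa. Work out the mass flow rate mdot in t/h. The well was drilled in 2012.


mdot = PI * dP / 1000
mdot = 49.690 * 1358.2 / 1000
mdot = 67.48896 kg/s
Convert: 67.48896 kg/s * 3.6 = 242.96 t/h
mdot = 242.96 t/h


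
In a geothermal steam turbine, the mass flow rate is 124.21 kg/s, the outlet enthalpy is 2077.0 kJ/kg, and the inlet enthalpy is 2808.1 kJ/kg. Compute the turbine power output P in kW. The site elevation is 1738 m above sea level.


P = mdot * (h_in - h_out) / 1000
P = 124.21 * (2808.1 - 2077.0) / 1000
P = 90.80993 MW
Convert: 90.80993 MW * 1000.0 = 90810 kW
P = 90810 kW


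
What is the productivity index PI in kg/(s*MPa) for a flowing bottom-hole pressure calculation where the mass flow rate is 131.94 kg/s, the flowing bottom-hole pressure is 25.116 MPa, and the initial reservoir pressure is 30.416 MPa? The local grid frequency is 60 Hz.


PI = mdot / (P_i - P_wf)
PI = 131.94 / (30.416 - 25.116)
PI = 24.894 kg/(s*MPa)


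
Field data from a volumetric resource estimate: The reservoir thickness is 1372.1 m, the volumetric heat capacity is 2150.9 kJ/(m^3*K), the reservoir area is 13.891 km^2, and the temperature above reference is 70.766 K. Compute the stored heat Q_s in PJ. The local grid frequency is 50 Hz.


Step 1: Vr = A*1e6*hr = 13.891*1e6*1372.1 = 1.905984e+10 m^3
Step 2: Q_s = Vr*rhoc*dT/1e12 = 1.905984e+10*2150.9*70.766/1e12 = 2901.1 PJ
Q_s = 2901.1 PJ


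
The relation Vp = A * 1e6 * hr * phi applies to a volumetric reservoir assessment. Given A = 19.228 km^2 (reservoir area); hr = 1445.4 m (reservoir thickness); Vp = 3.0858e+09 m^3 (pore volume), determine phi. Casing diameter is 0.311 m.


phi = Vp / (A * 1e6 * hr)
phi = 3.0858e+09 / (19.228 * 1e6 * 1445.4)
phi = 0.11103
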